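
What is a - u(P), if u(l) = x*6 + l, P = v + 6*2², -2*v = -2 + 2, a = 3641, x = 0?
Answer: 3617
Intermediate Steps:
v = 0 (v = -(-2 + 2)/2 = -½*0 = 0)
P = 24 (P = 0 + 6*2² = 0 + 6*4 = 0 + 24 = 24)
u(l) = l (u(l) = 0*6 + l = 0 + l = l)
a - u(P) = 3641 - 1*24 = 3641 - 24 = 3617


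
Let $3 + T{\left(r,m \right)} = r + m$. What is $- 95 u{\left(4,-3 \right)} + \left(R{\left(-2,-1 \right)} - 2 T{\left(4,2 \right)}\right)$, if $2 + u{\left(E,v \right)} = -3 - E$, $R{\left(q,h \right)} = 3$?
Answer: $852$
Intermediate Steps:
$T{\left(r,m \right)} = -3 + m + r$ ($T{\left(r,m \right)} = -3 + \left(r + m\right) = -3 + \left(m + r\right) = -3 + m + r$)
$u{\left(E,v \right)} = -5 - E$ ($u{\left(E,v \right)} = -2 - \left(3 + E\right) = -5 - E$)
$- 95 u{\left(4,-3 \right)} + \left(R{\left(-2,-1 \right)} - 2 T{\left(4,2 \right)}\right) = - 95 \left(-5 - 4\right) + \left(3 - 2 \left(-3 + 2 + 4\right)\right) = - 95 \left(-5 - 4\right) + \left(3 - 6\right) = \left(-95\right) \left(-9\right) + \left(3 - 6\right) = 855 - 3 = 852$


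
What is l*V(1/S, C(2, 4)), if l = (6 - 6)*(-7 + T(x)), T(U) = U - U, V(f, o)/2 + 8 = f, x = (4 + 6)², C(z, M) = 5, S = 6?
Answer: 0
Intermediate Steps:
x = 100 (x = 10² = 100)
V(f, o) = -16 + 2*f
T(U) = 0
l = 0 (l = (6 - 6)*(-7 + 0) = 0*(-7) = 0)
l*V(1/S, C(2, 4)) = 0*(-16 + 2/6) = 0*(-16 + 2*(⅙)) = 0*(-16 + ⅓) = 0*(-47/3) = 0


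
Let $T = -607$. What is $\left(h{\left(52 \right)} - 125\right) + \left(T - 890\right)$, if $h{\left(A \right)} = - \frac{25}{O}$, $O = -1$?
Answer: $-1597$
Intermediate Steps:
$h{\left(A \right)} = 25$ ($h{\left(A \right)} = - \frac{25}{-1} = \left(-25\right) \left(-1\right) = 25$)
$\left(h{\left(52 \right)} - 125\right) + \left(T - 890\right) = \left(25 - 125\right) - 1497 = -100 - 1497 = -1597$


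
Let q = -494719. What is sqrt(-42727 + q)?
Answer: I*sqrt(537446) ≈ 733.11*I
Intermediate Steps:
sqrt(-42727 + q) = sqrt(-42727 - 494719) = sqrt(-537446) = I*sqrt(537446)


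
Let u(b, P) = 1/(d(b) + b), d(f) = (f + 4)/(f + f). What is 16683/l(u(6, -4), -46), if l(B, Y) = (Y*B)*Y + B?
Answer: 228001/4234 ≈ 53.850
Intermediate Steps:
d(f) = (4 + f)/(2*f) (d(f) = (4 + f)/((2*f)) = (4 + f)*(1/(2*f)) = (4 + f)/(2*f))
u(b, P) = 1/(b + (4 + b)/(2*b)) (u(b, P) = 1/((4 + b)/(2*b) + b) = 1/(b + (4 + b)/(2*b)))
l(B, Y) = B + B*Y**2 (l(B, Y) = (B*Y)*Y + B = B*Y**2 + B = B + B*Y**2)
16683/l(u(6, -4), -46) = 16683/(((2*6/(4 + 6 + 2*6**2))*(1 + (-46)**2))) = 16683/(((2*6/(4 + 6 + 2*36))*(1 + 2116))) = 16683/(((2*6/(4 + 6 + 72))*2117)) = 16683/(((2*6/82)*2117)) = 16683/(((2*6*(1/82))*2117)) = 16683/(((6/41)*2117)) = 16683/(12702/41) = 16683*(41/12702) = 228001/4234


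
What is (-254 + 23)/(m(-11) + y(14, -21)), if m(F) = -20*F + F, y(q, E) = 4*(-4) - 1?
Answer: -77/64 ≈ -1.2031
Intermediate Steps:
y(q, E) = -17 (y(q, E) = -16 - 1 = -17)
m(F) = -19*F
(-254 + 23)/(m(-11) + y(14, -21)) = (-254 + 23)/(-19*(-11) - 17) = -231/(209 - 17) = -231/192 = -231*1/192 = -77/64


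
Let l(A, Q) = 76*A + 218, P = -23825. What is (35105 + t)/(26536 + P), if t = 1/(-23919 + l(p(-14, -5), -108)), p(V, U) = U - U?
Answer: 832023604/64253411 ≈ 12.949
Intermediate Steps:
p(V, U) = 0
l(A, Q) = 218 + 76*A
t = -1/23701 (t = 1/(-23919 + (218 + 76*0)) = 1/(-23919 + (218 + 0)) = 1/(-23919 + 218) = 1/(-23701) = -1/23701 ≈ -4.2192e-5)
(35105 + t)/(26536 + P) = (35105 - 1/23701)/(26536 - 23825) = (832023604/23701)/2711 = (832023604/23701)*(1/2711) = 832023604/64253411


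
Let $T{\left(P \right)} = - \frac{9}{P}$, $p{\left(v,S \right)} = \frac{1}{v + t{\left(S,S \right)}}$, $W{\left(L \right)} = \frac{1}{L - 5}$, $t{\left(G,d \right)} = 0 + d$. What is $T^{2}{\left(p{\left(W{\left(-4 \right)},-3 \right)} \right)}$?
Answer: $784$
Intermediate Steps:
$t{\left(G,d \right)} = d$
$W{\left(L \right)} = \frac{1}{-5 + L}$
$p{\left(v,S \right)} = \frac{1}{S + v}$ ($p{\left(v,S \right)} = \frac{1}{v + S} = \frac{1}{S + v}$)
$T^{2}{\left(p{\left(W{\left(-4 \right)},-3 \right)} \right)} = \left(- \frac{9}{\frac{1}{-3 + \frac{1}{-5 - 4}}}\right)^{2} = \left(- \frac{9}{\frac{1}{-3 + \frac{1}{-9}}}\right)^{2} = \left(- \frac{9}{\frac{1}{-3 - \frac{1}{9}}}\right)^{2} = \left(- \frac{9}{\frac{1}{- \frac{28}{9}}}\right)^{2} = \left(- \frac{9}{- \frac{9}{28}}\right)^{2} = \left(\left(-9\right) \left(- \frac{28}{9}\right)\right)^{2} = 28^{2} = 784$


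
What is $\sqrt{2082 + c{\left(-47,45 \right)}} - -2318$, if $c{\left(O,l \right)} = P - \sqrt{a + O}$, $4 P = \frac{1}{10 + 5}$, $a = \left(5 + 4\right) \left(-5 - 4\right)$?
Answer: $2318 + \frac{\sqrt{1873815 - 7200 i \sqrt{2}}}{30} \approx 2363.6 - 0.12397 i$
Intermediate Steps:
$a = -81$ ($a = 9 \left(-9\right) = -81$)
$P = \frac{1}{60}$ ($P = \frac{1}{4 \left(10 + 5\right)} = \frac{1}{4 \cdot 15} = \frac{1}{4} \cdot \frac{1}{15} = \frac{1}{60} \approx 0.016667$)
$c{\left(O,l \right)} = \frac{1}{60} - \sqrt{-81 + O}$
$\sqrt{2082 + c{\left(-47,45 \right)}} - -2318 = \sqrt{2082 + \left(\frac{1}{60} - \sqrt{-81 - 47}\right)} - -2318 = \sqrt{2082 + \left(\frac{1}{60} - \sqrt{-128}\right)} + 2318 = \sqrt{2082 + \left(\frac{1}{60} - 8 i \sqrt{2}\right)} + 2318 = \sqrt{\frac{124921}{60} - 8 i \sqrt{2}} + 2318 = 2318 + \sqrt{\frac{124921}{60} - 8 i \sqrt{2}}$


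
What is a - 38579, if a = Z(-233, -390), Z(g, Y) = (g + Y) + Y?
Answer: -39592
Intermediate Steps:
Z(g, Y) = g + 2*Y (Z(g, Y) = (Y + g) + Y = g + 2*Y)
a = -1013 (a = -233 + 2*(-390) = -233 - 780 = -1013)
a - 38579 = -1013 - 38579 = -39592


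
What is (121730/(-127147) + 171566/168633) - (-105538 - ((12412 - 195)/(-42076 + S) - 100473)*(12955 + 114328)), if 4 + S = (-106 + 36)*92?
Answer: -13304138370446433531143641/1040326056074520 ≈ -1.2788e+10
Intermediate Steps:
S = -6444 (S = -4 + (-106 + 36)*92 = -4 - 70*92 = -4 - 6440 = -6444)
(121730/(-127147) + 171566/168633) - (-105538 - ((12412 - 195)/(-42076 + S) - 100473)*(12955 + 114328)) = (121730/(-127147) + 171566/168633) - (-105538 - ((12412 - 195)/(-42076 - 6444) - 100473)*(12955 + 114328)) = (121730*(-1/127147) + 171566*(1/168633)) - (-105538 - (12217/(-48520) - 100473)*127283) = (-121730/127147 + 171566/168633) - (-105538 - (12217*(-1/48520) - 100473)*127283) = 1286407112/21441180051 - (-105538 - (-12217/48520 - 100473)*127283) = 1286407112/21441180051 - (-105538 - (-4874962177)*127283/48520) = 1286407112/21441180051 - (-105538 - 1*(-620499810775091/48520)) = 1286407112/21441180051 - (-105538 + 620499810775091/48520) = 1286407112/21441180051 - 1*620494690071331/48520 = 1286407112/21441180051 - 620494690071331/48520 = -13304138370446433531143641/1040326056074520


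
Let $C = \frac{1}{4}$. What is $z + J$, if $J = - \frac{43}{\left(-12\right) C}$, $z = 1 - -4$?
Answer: $\frac{58}{3} \approx 19.333$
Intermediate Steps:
$C = \frac{1}{4} \approx 0.25$
$z = 5$ ($z = 1 + 4 = 5$)
$J = \frac{43}{3}$ ($J = - \frac{43}{\left(-12\right) \frac{1}{4}} = - \frac{43}{-3} = \left(-43\right) \left(- \frac{1}{3}\right) = \frac{43}{3} \approx 14.333$)
$z + J = 5 + \frac{43}{3} = \frac{58}{3}$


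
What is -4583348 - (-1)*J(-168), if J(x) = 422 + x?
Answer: -4583094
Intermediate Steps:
-4583348 - (-1)*J(-168) = -4583348 - (-1)*(422 - 168) = -4583348 - (-1)*254 = -4583348 - 1*(-254) = -4583348 + 254 = -4583094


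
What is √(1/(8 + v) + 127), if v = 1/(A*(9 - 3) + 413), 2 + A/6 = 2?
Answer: 2*√347147285/3305 ≈ 11.275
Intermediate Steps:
A = 0 (A = -12 + 6*2 = -12 + 12 = 0)
v = 1/413 (v = 1/(0*(9 - 3) + 413) = 1/(0*6 + 413) = 1/(0 + 413) = 1/413 ≈ 0.0024213)
√(1/(8 + v) + 127) = √(1/(8 + 1/413) + 127) = √(1/(3305/413) + 127) = √(413/3305 + 127) = √(420148/3305) = 2*√347147285/3305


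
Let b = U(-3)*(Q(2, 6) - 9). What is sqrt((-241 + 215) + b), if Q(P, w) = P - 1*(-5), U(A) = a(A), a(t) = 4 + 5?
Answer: 2*I*sqrt(11) ≈ 6.6332*I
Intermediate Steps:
a(t) = 9
U(A) = 9
Q(P, w) = 5 + P (Q(P, w) = P + 5 = 5 + P)
b = -18 (b = 9*((5 + 2) - 9) = 9*(7 - 9) = 9*(-2) = -18)
sqrt((-241 + 215) + b) = sqrt((-241 + 215) - 18) = sqrt(-26 - 18) = sqrt(-44) = 2*I*sqrt(11)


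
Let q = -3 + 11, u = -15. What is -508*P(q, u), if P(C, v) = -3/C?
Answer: 381/2 ≈ 190.50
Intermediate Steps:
q = 8
-508*P(q, u) = -(-1524)/8 = -508*(-3/8) = 381/2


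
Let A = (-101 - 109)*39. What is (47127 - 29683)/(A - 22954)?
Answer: -4361/7786 ≈ -0.56011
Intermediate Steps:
A = -8190 (A = -210*39 = -8190)
(47127 - 29683)/(A - 22954) = (47127 - 29683)/(-8190 - 22954) = 17444/(-31144) = 17444*(-1/31144) = -4361/7786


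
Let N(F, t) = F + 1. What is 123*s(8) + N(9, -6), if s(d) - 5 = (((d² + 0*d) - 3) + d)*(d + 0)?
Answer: 68521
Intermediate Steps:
N(F, t) = 1 + F
s(d) = 5 + d*(-3 + d + d²) (s(d) = 5 + (((d² + 0*d) - 3) + d)*(d + 0) = 5 + (((d² + 0) - 3) + d)*d = 5 + ((d² - 3) + d)*d = 5 + ((-3 + d²) + d)*d = 5 + (-3 + d + d²)*d = 5 + d*(-3 + d + d²))
123*s(8) + N(9, -6) = 123*(5 + 8² + 8³ - 3*8) + (1 + 9) = 123*(5 + 64 + 512 - 24) + 10 = 123*557 + 10 = 68511 + 10 = 68521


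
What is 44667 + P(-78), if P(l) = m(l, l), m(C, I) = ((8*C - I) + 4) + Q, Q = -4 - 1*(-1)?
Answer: 44122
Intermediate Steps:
Q = -3 (Q = -4 + 1 = -3)
m(C, I) = 1 - I + 8*C (m(C, I) = ((8*C - I) + 4) - 3 = ((-I + 8*C) + 4) - 3 = (4 - I + 8*C) - 3 = 1 - I + 8*C)
P(l) = 1 + 7*l (P(l) = 1 - l + 8*l = 1 + 7*l)
44667 + P(-78) = 44667 + (1 + 7*(-78)) = 44667 + (1 - 546) = 44667 - 545 = 44122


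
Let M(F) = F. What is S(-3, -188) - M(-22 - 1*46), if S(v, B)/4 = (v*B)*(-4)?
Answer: -8956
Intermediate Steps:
S(v, B) = -16*B*v (S(v, B) = 4*((v*B)*(-4)) = 4*((B*v)*(-4)) = 4*(-4*B*v) = -16*B*v)
S(-3, -188) - M(-22 - 1*46) = -16*(-188)*(-3) - (-22 - 1*46) = -9024 - (-22 - 46) = -9024 - 1*(-68) = -9024 + 68 = -8956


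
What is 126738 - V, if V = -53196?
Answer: 179934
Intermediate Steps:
126738 - V = 126738 - 1*(-53196) = 126738 + 53196 = 179934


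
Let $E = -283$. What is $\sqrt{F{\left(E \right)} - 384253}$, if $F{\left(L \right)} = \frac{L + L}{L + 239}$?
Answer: $\frac{i \sqrt{185972226}}{22} \approx 619.87 i$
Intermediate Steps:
$F{\left(L \right)} = \frac{2 L}{239 + L}$
$\sqrt{F{\left(E \right)} - 384253} = \sqrt{2 \left(-283\right) \frac{1}{239 - 283} - 384253} = \sqrt{2 \left(-283\right) \frac{1}{-44} - 384253} = \sqrt{2 \left(-283\right) \left(- \frac{1}{44}\right) - 384253} = \sqrt{\frac{283}{22} - 384253} = \sqrt{- \frac{8453283}{22}} = \frac{i \sqrt{185972226}}{22}$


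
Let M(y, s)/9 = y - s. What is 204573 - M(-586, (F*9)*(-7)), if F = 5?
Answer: 207012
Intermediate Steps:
M(y, s) = -9*s + 9*y (M(y, s) = 9*(y - s) = -9*s + 9*y)
204573 - M(-586, (F*9)*(-7)) = 204573 - (-9*5*9*(-7) + 9*(-586)) = 204573 - (-405*(-7) - 5274) = 204573 - (-9*(-315) - 5274) = 204573 - (2835 - 5274) = 204573 - 1*(-2439) = 204573 + 2439 = 207012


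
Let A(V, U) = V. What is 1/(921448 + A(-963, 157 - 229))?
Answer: 1/920485 ≈ 1.0864e-6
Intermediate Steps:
1/(921448 + A(-963, 157 - 229)) = 1/(921448 - 963) = 1/920485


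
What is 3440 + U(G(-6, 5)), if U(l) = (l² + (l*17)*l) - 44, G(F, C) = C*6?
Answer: 19596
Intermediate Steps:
G(F, C) = 6*C
U(l) = -44 + 18*l² (U(l) = (l² + (17*l)*l) - 44 = (l² + 17*l²) - 44 = 18*l² - 44 = -44 + 18*l²)
3440 + U(G(-6, 5)) = 3440 + (-44 + 18*(6*5)²) = 3440 + (-44 + 18*30²) = 3440 + (-44 + 18*900) = 3440 + (-44 + 16200) = 3440 + 16156 = 19596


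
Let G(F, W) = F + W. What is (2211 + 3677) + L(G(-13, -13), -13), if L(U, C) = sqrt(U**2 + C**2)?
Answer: 5888 + 13*sqrt(5) ≈ 5917.1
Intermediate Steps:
L(U, C) = sqrt(C**2 + U**2)
(2211 + 3677) + L(G(-13, -13), -13) = (2211 + 3677) + sqrt((-13)**2 + (-13 - 13)**2) = 5888 + sqrt(169 + (-26)**2) = 5888 + sqrt(169 + 676) = 5888 + sqrt(845) = 5888 + 13*sqrt(5)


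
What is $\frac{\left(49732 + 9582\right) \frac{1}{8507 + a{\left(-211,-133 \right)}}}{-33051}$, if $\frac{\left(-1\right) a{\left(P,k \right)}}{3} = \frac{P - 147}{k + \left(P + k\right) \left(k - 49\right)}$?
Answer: $- \frac{1235214050}{5855269979283} \approx -0.00021096$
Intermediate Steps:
$a{\left(P,k \right)} = - \frac{3 \left(-147 + P\right)}{k + \left(-49 + k\right) \left(P + k\right)}$ ($a{\left(P,k \right)} = - 3 \frac{P - 147}{k + \left(P + k\right) \left(k - 49\right)} = - 3 \frac{-147 + P}{k + \left(P + k\right) \left(-49 + k\right)} = - 3 \frac{-147 + P}{k + \left(-49 + k\right) \left(P + k\right)} = - \frac{3 \left(-147 + P\right)}{k + \left(-49 + k\right) \left(P + k\right)}$)
$\frac{\left(49732 + 9582\right) \frac{1}{8507 + a{\left(-211,-133 \right)}}}{-33051} = \frac{\left(49732 + 9582\right) \frac{1}{8507 + \frac{3 \left(147 - -211\right)}{\left(-133\right)^{2} - -10339 - -6384 - -28063}}}{-33051} = \frac{59314}{8507 + \frac{3 \left(147 + 211\right)}{17689 + 10339 + 6384 + 28063}} \left(- \frac{1}{33051}\right) = \frac{59314}{8507 + 3 \cdot \frac{1}{62475} \cdot 358} \left(- \frac{1}{33051}\right) = \frac{59314}{8507 + \frac{358}{20825}} \left(- \frac{1}{33051}\right) = \frac{59314}{\frac{177158633}{20825}} \left(- \frac{1}{33051}\right) = 59314 \cdot \frac{20825}{177158633} \left(- \frac{1}{33051}\right) = \frac{1235214050}{177158633} \left(- \frac{1}{33051}\right) = - \frac{1235214050}{5855269979283}$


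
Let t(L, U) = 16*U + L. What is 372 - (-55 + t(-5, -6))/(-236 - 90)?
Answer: 60558/163 ≈ 371.52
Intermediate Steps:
t(L, U) = L + 16*U
372 - (-55 + t(-5, -6))/(-236 - 90) = 372 - (-55 + (-5 + 16*(-6)))/(-236 - 90) = 372 - (-55 + (-5 - 96))/(-326) = 372 - (-55 - 101)*(-1)/326 = 372 - (-156)*(-1)/326 = 372 - 1*78/163 = 372 - 78/163 = 60558/163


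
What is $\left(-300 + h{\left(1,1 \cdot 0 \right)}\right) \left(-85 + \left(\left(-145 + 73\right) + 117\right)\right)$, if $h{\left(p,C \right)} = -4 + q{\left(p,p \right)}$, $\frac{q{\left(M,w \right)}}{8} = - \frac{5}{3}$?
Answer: $\frac{38080}{3} \approx 12693.0$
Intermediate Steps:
$q{\left(M,w \right)} = - \frac{40}{3}$ ($q{\left(M,w \right)} = 8 \left(- \frac{5}{3}\right) = - \frac{40}{3}$)
$h{\left(p,C \right)} = - \frac{52}{3}$ ($h{\left(p,C \right)} = -4 - \frac{40}{3} = - \frac{52}{3}$)
$\left(-300 + h{\left(1,1 \cdot 0 \right)}\right) \left(-85 + \left(\left(-145 + 73\right) + 117\right)\right) = \left(-300 - \frac{52}{3}\right) \left(-85 + \left(\left(-145 + 73\right) + 117\right)\right) = - \frac{952 \left(-85 + \left(-72 + 117\right)\right)}{3} = - \frac{952 \left(-85 + 45\right)}{3} = \left(- \frac{952}{3}\right) \left(-40\right) = \frac{38080}{3}$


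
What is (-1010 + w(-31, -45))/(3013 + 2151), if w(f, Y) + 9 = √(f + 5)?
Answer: -1019/5164 + I*√26/5164 ≈ -0.19733 + 0.00098742*I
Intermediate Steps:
w(f, Y) = -9 + √(5 + f) (w(f, Y) = -9 + √(f + 5) = -9 + √(5 + f))
(-1010 + w(-31, -45))/(3013 + 2151) = (-1010 + (-9 + √(5 - 31)))/(3013 + 2151) = (-1010 + (-9 + √(-26)))/5164 = (-1010 + (-9 + I*√26))*(1/5164) = (-1019 + I*√26)*(1/5164) = -1019/5164 + I*√26/5164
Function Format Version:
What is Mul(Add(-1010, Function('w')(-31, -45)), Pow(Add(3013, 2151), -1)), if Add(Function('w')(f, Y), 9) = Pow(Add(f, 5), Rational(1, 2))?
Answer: Add(Rational(-1019, 5164), Mul(Rational(1, 5164), I, Pow(26, Rational(1, 2)))) ≈ Add(-0.19733, Mul(0.00098742, I))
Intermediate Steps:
Function('w')(f, Y) = Add(-9, Pow(Add(5, f), Rational(1, 2))) (Function('w')(f, Y) = Add(-9, Pow(Add(f, 5), Rational(1, 2))) = Add(-9, Pow(Add(5, f), Rational(1, 2))))
Mul(Add(-1010, Function('w')(-31, -45)), Pow(Add(3013, 2151), -1)) = Mul(Add(-1010, Add(-9, Pow(Add(5, -31), Rational(1, 2)))), Pow(Add(3013, 2151), -1)) = Mul(Add(-1010, Add(-9, Pow(-26, Rational(1, 2)))), Pow(5164, -1)) = Mul(Add(-1010, Add(-9, Mul(I, Pow(26, Rational(1, 2))))), Rational(1, 5164)) = Mul(Add(-1019, Mul(I, Pow(26, Rational(1, 2)))), Rational(1, 5164)) = Add(Rational(-1019, 5164), Mul(Rational(1, 5164), I, Pow(26, Rational(1, 2))))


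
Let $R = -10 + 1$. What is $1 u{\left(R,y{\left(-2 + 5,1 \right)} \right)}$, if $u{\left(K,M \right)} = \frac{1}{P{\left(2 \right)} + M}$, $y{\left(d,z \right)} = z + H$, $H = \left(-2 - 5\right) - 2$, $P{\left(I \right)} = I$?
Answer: $- \frac{1}{6} \approx -0.16667$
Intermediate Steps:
$R = -9$
$H = -9$ ($H = -7 - 2 = -9$)
$y{\left(d,z \right)} = -9 + z$ ($y{\left(d,z \right)} = z - 9 = -9 + z$)
$u{\left(K,M \right)} = \frac{1}{2 + M}$
$1 u{\left(R,y{\left(-2 + 5,1 \right)} \right)} = 1 \frac{1}{2 + \left(-9 + 1\right)} = 1 \frac{1}{2 - 8} = 1 \frac{1}{-6} = 1 \left(- \frac{1}{6}\right) = - \frac{1}{6}$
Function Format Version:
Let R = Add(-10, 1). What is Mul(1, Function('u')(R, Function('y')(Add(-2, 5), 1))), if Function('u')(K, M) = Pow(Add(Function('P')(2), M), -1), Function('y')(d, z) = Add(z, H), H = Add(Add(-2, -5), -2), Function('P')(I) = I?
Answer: Rational(-1, 6) ≈ -0.16667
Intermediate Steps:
R = -9
H = -9 (H = Add(-7, -2) = -9)
Function('y')(d, z) = Add(-9, z) (Function('y')(d, z) = Add(z, -9) = Add(-9, z))
Function('u')(K, M) = Pow(Add(2, M), -1)
Mul(1, Function('u')(R, Function('y')(Add(-2, 5), 1))) = Mul(1, Pow(Add(2, Add(-9, 1)), -1)) = Mul(1, Pow(Add(2, -8), -1)) = Mul(1, Pow(-6, -1)) = Mul(1, Rational(-1, 6)) = Rational(-1, 6)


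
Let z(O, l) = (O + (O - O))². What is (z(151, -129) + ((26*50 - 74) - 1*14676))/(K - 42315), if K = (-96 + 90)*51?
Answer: -3117/14207 ≈ -0.21940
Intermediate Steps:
K = -306 (K = -6*51 = -306)
z(O, l) = O² (z(O, l) = (O + 0)² = O²)
(z(151, -129) + ((26*50 - 74) - 1*14676))/(K - 42315) = (151² + ((26*50 - 74) - 1*14676))/(-306 - 42315) = (22801 + ((1300 - 74) - 14676))/(-42621) = (22801 + (1226 - 14676))*(-1/42621) = (22801 - 13450)*(-1/42621) = 9351*(-1/42621) = -3117/14207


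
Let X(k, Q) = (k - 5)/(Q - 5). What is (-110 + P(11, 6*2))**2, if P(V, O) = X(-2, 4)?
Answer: 10609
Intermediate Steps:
X(k, Q) = (-5 + k)/(-5 + Q)
P(V, O) = 7 (P(V, O) = (-5 - 2)/(-5 + 4) = -7/(-1) = -1*(-7) = 7)
(-110 + P(11, 6*2))**2 = (-110 + 7)**2 = (-103)**2 = 10609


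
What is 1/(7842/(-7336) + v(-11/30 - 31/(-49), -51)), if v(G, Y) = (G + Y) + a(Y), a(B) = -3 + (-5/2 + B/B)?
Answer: -385140/21684533 ≈ -0.017761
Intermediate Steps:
a(B) = -9/2 (a(B) = -3 + (-5*1/2 + 1) = -3 + (-5/2 + 1) = -3 - 3/2 = -9/2)
v(G, Y) = -9/2 + G + Y (v(G, Y) = (G + Y) - 9/2 = -9/2 + G + Y)
1/(7842/(-7336) + v(-11/30 - 31/(-49), -51)) = 1/(7842/(-7336) + (-9/2 + (-11/30 - 31/(-49)) - 51)) = 1/(7842*(-1/7336) + (-9/2 + (-11*1/30 - 31*(-1/49)) - 51)) = 1/(-3921/3668 + (-9/2 + (-11/30 + 31/49) - 51)) = 1/(-3921/3668 + (-9/2 + 391/1470 - 51)) = 1/(-3921/3668 - 40597/735) = 1/(-21684533/385140) = -385140/21684533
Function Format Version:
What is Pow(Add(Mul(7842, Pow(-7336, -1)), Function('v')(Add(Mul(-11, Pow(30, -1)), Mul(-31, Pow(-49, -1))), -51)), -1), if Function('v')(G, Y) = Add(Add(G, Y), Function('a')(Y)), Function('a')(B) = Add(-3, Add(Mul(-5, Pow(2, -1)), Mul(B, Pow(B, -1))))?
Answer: Rational(-385140, 21684533) ≈ -0.017761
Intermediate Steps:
Function('a')(B) = Rational(-9, 2) (Function('a')(B) = Add(-3, Add(Mul(-5, Rational(1, 2)), 1)) = Add(-3, Add(Rational(-5, 2), 1)) = Add(-3, Rational(-3, 2)) = Rational(-9, 2))
Function('v')(G, Y) = Add(Rational(-9, 2), G, Y) (Function('v')(G, Y) = Add(Add(G, Y), Rational(-9, 2)) = Add(Rational(-9, 2), G, Y))
Pow(Add(Mul(7842, Pow(-7336, -1)), Function('v')(Add(Mul(-11, Pow(30, -1)), Mul(-31, Pow(-49, -1))), -51)), -1) = Pow(Add(Mul(7842, Pow(-7336, -1)), Add(Rational(-9, 2), Add(Mul(-11, Pow(30, -1)), Mul(-31, Pow(-49, -1))), -51)), -1) = Pow(Add(Mul(7842, Rational(-1, 7336)), Add(Rational(-9, 2), Add(Mul(-11, Rational(1, 30)), Mul(-31, Rational(-1, 49))), -51)), -1) = Pow(Add(Rational(-3921, 3668), Add(Rational(-9, 2), Add(Rational(-11, 30), Rational(31, 49)), -51)), -1) = Pow(Add(Rational(-3921, 3668), Add(Rational(-9, 2), Rational(391, 1470), -51)), -1) = Pow(Add(Rational(-3921, 3668), Rational(-40597, 735)), -1) = Pow(Rational(-21684533, 385140), -1) = Rational(-385140, 21684533)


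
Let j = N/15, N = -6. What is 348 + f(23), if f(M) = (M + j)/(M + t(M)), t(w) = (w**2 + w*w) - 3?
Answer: 1875833/5390 ≈ 348.02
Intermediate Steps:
t(w) = -3 + 2*w**2 (t(w) = (w**2 + w**2) - 3 = 2*w**2 - 3 = -3 + 2*w**2)
j = -2/5 (j = -6/15 = -6*1/15 = -2/5 ≈ -0.40000)
f(M) = (-2/5 + M)/(-3 + M + 2*M**2) (f(M) = (M - 2/5)/(M + (-3 + 2*M**2)) = (-2/5 + M)/(-3 + M + 2*M**2))
348 + f(23) = 348 + (-2/5 + 23)/(-3 + 23 + 2*23**2) = 348 + (113/5)/(-3 + 23 + 2*529) = 348 + (113/5)/(-3 + 23 + 1058) = 348 + (113/5)/1078 = 348 + (1/1078)*(113/5) = 348 + 113/5390 = 1875833/5390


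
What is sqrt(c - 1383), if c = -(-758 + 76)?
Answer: I*sqrt(701) ≈ 26.476*I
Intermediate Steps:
c = 682 (c = -1*(-682) = 682)
sqrt(c - 1383) = sqrt(682 - 1383) = sqrt(-701) = I*sqrt(701)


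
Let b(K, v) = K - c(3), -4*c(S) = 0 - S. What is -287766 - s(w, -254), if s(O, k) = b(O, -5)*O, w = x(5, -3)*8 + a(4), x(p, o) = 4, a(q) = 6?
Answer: -578363/2 ≈ -2.8918e+5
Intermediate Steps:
c(S) = S/4 (c(S) = -(0 - S)/4 = -(-1)*S/4 = S/4)
b(K, v) = -¾ + K (b(K, v) = K - 3/4 = K - 1*¾ = K - ¾ = -¾ + K)
w = 38 (w = 4*8 + 6 = 32 + 6 = 38)
s(O, k) = O*(-¾ + O) (s(O, k) = (-¾ + O)*O = O*(-¾ + O))
-287766 - s(w, -254) = -287766 - 38*(-3 + 4*38)/4 = -287766 - 38*(-3 + 152)/4 = -287766 - 38*149/4 = -287766 - 1*2831/2 = -287766 - 2831/2 = -578363/2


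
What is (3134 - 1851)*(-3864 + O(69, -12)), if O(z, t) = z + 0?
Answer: -4868985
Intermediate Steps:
O(z, t) = z
(3134 - 1851)*(-3864 + O(69, -12)) = (3134 - 1851)*(-3864 + 69) = 1283*(-3795) = -4868985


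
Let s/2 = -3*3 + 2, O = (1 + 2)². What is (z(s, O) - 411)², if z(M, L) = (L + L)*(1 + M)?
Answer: 416025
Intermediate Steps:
O = 9 (O = 3² = 9)
s = -14 (s = 2*(-3*3 + 2) = 2*(-9 + 2) = 2*(-7) = -14)
z(M, L) = 2*L*(1 + M) (z(M, L) = (2*L)*(1 + M) = 2*L*(1 + M))
(z(s, O) - 411)² = (2*9*(1 - 14) - 411)² = (2*9*(-13) - 411)² = (-234 - 411)² = (-645)² = 416025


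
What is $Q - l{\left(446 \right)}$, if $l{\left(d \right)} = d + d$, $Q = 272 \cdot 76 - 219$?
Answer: $19561$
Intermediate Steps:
$Q = 20453$ ($Q = 20672 - 219 = 20453$)
$l{\left(d \right)} = 2 d$
$Q - l{\left(446 \right)} = 20453 - 2 \cdot 446 = 20453 - 892 = 19561$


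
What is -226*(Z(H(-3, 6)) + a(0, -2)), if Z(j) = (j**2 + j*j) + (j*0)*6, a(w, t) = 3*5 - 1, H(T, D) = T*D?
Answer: -149612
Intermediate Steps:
H(T, D) = D*T
a(w, t) = 14 (a(w, t) = 15 - 1 = 14)
Z(j) = 2*j**2 (Z(j) = (j**2 + j**2) + 0*6 = 2*j**2 + 0 = 2*j**2)
-226*(Z(H(-3, 6)) + a(0, -2)) = -226*(2*(6*(-3))**2 + 14) = -226*(2*(-18)**2 + 14) = -226*(2*324 + 14) = -226*(648 + 14) = -226*662 = -149612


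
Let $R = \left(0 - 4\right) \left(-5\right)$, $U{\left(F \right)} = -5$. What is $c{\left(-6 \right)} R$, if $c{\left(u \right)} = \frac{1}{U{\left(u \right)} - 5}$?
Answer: $-2$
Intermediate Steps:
$c{\left(u \right)} = - \frac{1}{10}$ ($c{\left(u \right)} = \frac{1}{-5 - 5} = \frac{1}{-10} = - \frac{1}{10}$)
$R = 20$ ($R = \left(-4\right) \left(-5\right) = 20$)
$c{\left(-6 \right)} R = \left(- \frac{1}{10}\right) 20 = -2$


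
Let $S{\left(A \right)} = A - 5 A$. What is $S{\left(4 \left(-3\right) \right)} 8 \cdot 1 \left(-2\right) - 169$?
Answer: $-937$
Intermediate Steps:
$S{\left(A \right)} = - 4 A$
$S{\left(4 \left(-3\right) \right)} 8 \cdot 1 \left(-2\right) - 169 = - 4 \cdot 4 \left(-3\right) 8 \cdot 1 \left(-2\right) - 169 = \left(-4\right) \left(-12\right) 8 \left(-2\right) - 169 = 48 \left(-16\right) - 169 = -768 - 169 = -937$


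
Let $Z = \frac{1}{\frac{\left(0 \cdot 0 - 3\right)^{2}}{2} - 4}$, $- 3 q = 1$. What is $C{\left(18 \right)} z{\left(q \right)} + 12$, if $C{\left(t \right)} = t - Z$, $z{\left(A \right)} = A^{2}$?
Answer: $\frac{124}{9} \approx 13.778$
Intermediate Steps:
$q = - \frac{1}{3}$ ($q = \left(- \frac{1}{3}\right) 1 = - \frac{1}{3} \approx -0.33333$)
$Z = 2$ ($Z = \frac{1}{\left(0 - 3\right)^{2} \cdot \frac{1}{2} - 4} = \frac{1}{\left(-3\right)^{2} \cdot \frac{1}{2} - 4} = \frac{1}{9 \cdot \frac{1}{2} - 4} = \frac{1}{\frac{9}{2} - 4} = \frac{1}{\frac{1}{2}} = 2$)
$C{\left(t \right)} = -2 + t$ ($C{\left(t \right)} = t - 2 = -2 + t$)
$C{\left(18 \right)} z{\left(q \right)} + 12 = \left(-2 + 18\right) \left(- \frac{1}{3}\right)^{2} + 12 = 16 \cdot \frac{1}{9} + 12 = \frac{16}{9} + 12 = \frac{124}{9}$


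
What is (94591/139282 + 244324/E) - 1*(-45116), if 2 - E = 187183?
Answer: 1176200387101475/26070944042 ≈ 45115.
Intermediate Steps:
E = -187181 (E = 2 - 1*187183 = 2 - 187183 = -187181)
(94591/139282 + 244324/E) - 1*(-45116) = (94591/139282 + 244324/(-187181)) - 1*(-45116) = (94591*(1/139282) + 244324*(-1/187181)) + 45116 = (94591/139282 - 244324/187181) + 45116 = -16324297397/26070944042 + 45116 = 1176200387101475/26070944042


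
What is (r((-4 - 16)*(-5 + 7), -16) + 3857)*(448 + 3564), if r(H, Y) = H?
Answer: 15313804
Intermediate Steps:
(r((-4 - 16)*(-5 + 7), -16) + 3857)*(448 + 3564) = ((-4 - 16)*(-5 + 7) + 3857)*(448 + 3564) = (-20*2 + 3857)*4012 = (-40 + 3857)*4012 = 3817*4012 = 15313804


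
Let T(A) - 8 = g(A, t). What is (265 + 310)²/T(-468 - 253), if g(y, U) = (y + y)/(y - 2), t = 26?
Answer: 239041875/7226 ≈ 33081.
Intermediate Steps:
g(y, U) = 2*y/(-2 + y) (g(y, U) = (2*y)/(-2 + y) = 2*y/(-2 + y))
T(A) = 8 + 2*A/(-2 + A)
(265 + 310)²/T(-468 - 253) = (265 + 310)²/((2*(-8 + 5*(-468 - 253))/(-2 + (-468 - 253)))) = 575²/((2*(-8 + 5*(-721))/(-2 - 721))) = 330625/((2*(-8 - 3605)/(-723))) = 330625/((2*(-1/723)*(-3613))) = 330625/(7226/723) = 330625*(723/7226) = 239041875/7226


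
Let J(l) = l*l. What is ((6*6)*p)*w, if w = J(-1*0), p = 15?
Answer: 0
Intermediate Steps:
J(l) = l²
w = 0 (w = (-1*0)² = 0² = 0)
((6*6)*p)*w = ((6*6)*15)*0 = (36*15)*0 = 540*0 = 0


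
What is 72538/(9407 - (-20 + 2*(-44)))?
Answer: 72538/9515 ≈ 7.6235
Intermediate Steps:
72538/(9407 - (-20 + 2*(-44))) = 72538/(9407 - (-20 - 88)) = 72538/(9407 - 1*(-108)) = 72538/(9407 + 108) = 72538/9515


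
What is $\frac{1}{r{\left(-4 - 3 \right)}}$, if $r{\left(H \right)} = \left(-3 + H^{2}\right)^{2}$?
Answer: $\frac{1}{2116} \approx 0.00047259$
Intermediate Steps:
$\frac{1}{r{\left(-4 - 3 \right)}} = \frac{1}{\left(-3 + \left(-4 - 3\right)^{2}\right)^{2}} = \frac{1}{\left(-3 + \left(-7\right)^{2}\right)^{2}} = \frac{1}{\left(-3 + 49\right)^{2}} = \frac{1}{46^{2}} = \frac{1}{2116}$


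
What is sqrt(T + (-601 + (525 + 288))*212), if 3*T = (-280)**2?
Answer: 4*sqrt(39981)/3 ≈ 266.60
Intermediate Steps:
T = 78400/3 (T = (1/3)*(-280)**2 = (1/3)*78400 = 78400/3 ≈ 26133.)
sqrt(T + (-601 + (525 + 288))*212) = sqrt(78400/3 + (-601 + (525 + 288))*212) = sqrt(78400/3 + (-601 + 813)*212) = sqrt(78400/3 + 212*212) = sqrt(78400/3 + 44944) = sqrt(213232/3) = 4*sqrt(39981)/3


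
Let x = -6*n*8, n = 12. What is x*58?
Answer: -33408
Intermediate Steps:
x = -576 (x = -6*12*8 = -72*8 = -576)
x*58 = -576*58 = -33408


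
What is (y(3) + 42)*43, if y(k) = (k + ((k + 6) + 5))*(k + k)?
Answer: 6192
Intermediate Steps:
y(k) = 2*k*(11 + 2*k) (y(k) = (k + ((6 + k) + 5))*(2*k) = (k + (11 + k))*(2*k) = (11 + 2*k)*(2*k) = 2*k*(11 + 2*k))
(y(3) + 42)*43 = (2*3*(11 + 2*3) + 42)*43 = (2*3*(11 + 6) + 42)*43 = (2*3*17 + 42)*43 = (102 + 42)*43 = 144*43 = 6192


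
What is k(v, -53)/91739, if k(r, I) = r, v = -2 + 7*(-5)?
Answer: -37/91739 ≈ -0.00040332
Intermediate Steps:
v = -37 (v = -2 - 35 = -37)
k(v, -53)/91739 = -37/91739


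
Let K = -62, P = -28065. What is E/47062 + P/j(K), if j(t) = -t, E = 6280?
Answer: -660202835/1458922 ≈ -452.53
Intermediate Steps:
E/47062 + P/j(K) = 6280/47062 - 28065/((-1*(-62))) = 6280*(1/47062) - 28065/62 = 3140/23531 - 28065*1/62 = 3140/23531 - 28065/62 = -660202835/1458922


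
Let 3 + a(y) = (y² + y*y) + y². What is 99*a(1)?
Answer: 0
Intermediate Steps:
a(y) = -3 + 3*y² (a(y) = -3 + ((y² + y*y) + y²) = -3 + ((y² + y²) + y²) = -3 + (2*y² + y²) = -3 + 3*y²)
99*a(1) = 99*(-3 + 3*1²) = 99*(-3 + 3*1) = 99*(-3 + 3) = 99*0 = 0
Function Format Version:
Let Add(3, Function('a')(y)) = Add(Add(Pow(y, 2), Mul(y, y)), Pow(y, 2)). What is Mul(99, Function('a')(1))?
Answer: 0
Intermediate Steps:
Function('a')(y) = Add(-3, Mul(3, Pow(y, 2))) (Function('a')(y) = Add(-3, Add(Add(Pow(y, 2), Mul(y, y)), Pow(y, 2))) = Add(-3, Add(Add(Pow(y, 2), Pow(y, 2)), Pow(y, 2))) = Add(-3, Add(Mul(2, Pow(y, 2)), Pow(y, 2))) = Add(-3, Mul(3, Pow(y, 2))))
Mul(99, Function('a')(1)) = Mul(99, Add(-3, Mul(3, Pow(1, 2)))) = Mul(99, Add(-3, Mul(3, 1))) = Mul(99, Add(-3, 3)) = Mul(99, 0) = 0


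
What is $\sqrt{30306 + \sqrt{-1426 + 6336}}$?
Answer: $\sqrt{30306 + \sqrt{4910}} \approx 174.29$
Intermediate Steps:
$\sqrt{30306 + \sqrt{-1426 + 6336}} = \sqrt{30306 + \sqrt{4910}}$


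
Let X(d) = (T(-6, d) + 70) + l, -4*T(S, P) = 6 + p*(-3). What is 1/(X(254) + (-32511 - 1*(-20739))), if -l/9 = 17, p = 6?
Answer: -1/11852 ≈ -8.4374e-5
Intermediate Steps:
l = -153 (l = -9*17 = -153)
T(S, P) = 3 (T(S, P) = -(6 + 6*(-3))/4 = -(6 - 18)/4 = -¼*(-12) = 3)
X(d) = -80 (X(d) = (3 + 70) - 153 = 73 - 153 = -80)
1/(X(254) + (-32511 - 1*(-20739))) = 1/(-80 + (-32511 - 1*(-20739))) = 1/(-80 + (-32511 + 20739)) = 1/(-80 - 11772) = 1/(-11852) = -1/11852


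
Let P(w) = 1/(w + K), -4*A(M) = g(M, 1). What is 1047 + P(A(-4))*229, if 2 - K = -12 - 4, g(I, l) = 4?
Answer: 18028/17 ≈ 1060.5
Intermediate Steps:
A(M) = -1 (A(M) = -1/4*4 = -1)
K = 18 (K = 2 - (-12 - 4) = 2 - 1*(-16) = 2 + 16 = 18)
P(w) = 1/(18 + w) (P(w) = 1/(w + 18) = 1/(18 + w))
1047 + P(A(-4))*229 = 1047 + 229/(18 - 1) = 1047 + 229/17 = 18028/17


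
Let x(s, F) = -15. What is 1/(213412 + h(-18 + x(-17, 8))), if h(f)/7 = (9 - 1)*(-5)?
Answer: 1/213132 ≈ 4.6919e-6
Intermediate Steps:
h(f) = -280 (h(f) = 7*((9 - 1)*(-5)) = 7*(8*(-5)) = 7*(-40) = -280)
1/(213412 + h(-18 + x(-17, 8))) = 1/(213412 - 280) = 1/213132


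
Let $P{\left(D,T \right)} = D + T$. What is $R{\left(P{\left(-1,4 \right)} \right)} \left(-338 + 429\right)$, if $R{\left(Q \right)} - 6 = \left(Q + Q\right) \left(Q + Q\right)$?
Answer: $3822$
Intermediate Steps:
$R{\left(Q \right)} = 6 + 4 Q^{2}$ ($R{\left(Q \right)} = 6 + \left(Q + Q\right) \left(Q + Q\right) = 6 + 2 Q 2 Q = 6 + 4 Q^{2}$)
$R{\left(P{\left(-1,4 \right)} \right)} \left(-338 + 429\right) = \left(6 + 4 \left(-1 + 4\right)^{2}\right) \left(-338 + 429\right) = \left(6 + 4 \cdot 3^{2}\right) 91 = \left(6 + 4 \cdot 9\right) 91 = \left(6 + 36\right) 91 = 42 \cdot 91 = 3822$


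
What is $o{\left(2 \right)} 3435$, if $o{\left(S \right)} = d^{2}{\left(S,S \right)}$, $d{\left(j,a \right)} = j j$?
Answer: $54960$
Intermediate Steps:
$d{\left(j,a \right)} = j^{2}$
$o{\left(S \right)} = S^{4}$ ($o{\left(S \right)} = \left(S^{2}\right)^{2} = S^{4}$)
$o{\left(2 \right)} 3435 = 2^{4} \cdot 3435 = 16 \cdot 3435 = 54960$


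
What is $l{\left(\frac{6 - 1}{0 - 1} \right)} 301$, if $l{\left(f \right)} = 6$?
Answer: $1806$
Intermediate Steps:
$l{\left(\frac{6 - 1}{0 - 1} \right)} 301 = 6 \cdot 301 = 1806$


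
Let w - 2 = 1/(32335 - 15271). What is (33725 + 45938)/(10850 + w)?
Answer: 1359369432/185178529 ≈ 7.3409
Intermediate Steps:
w = 34129/17064 (w = 2 + 1/(32335 - 15271) = 2 + 1/17064 = 34129/17064 ≈ 2.0001)
(33725 + 45938)/(10850 + w) = (33725 + 45938)/(10850 + 34129/17064) = 79663/(185178529/17064) = 79663*(17064/185178529) = 1359369432/185178529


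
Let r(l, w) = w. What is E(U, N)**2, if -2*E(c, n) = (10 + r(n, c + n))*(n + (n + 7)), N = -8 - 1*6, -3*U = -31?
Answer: 17689/4 ≈ 4422.3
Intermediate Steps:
U = 31/3 (U = -1/3*(-31) = 31/3 ≈ 10.333)
N = -14 (N = -8 - 6 = -14)
E(c, n) = -(7 + 2*n)*(10 + c + n)/2 (E(c, n) = -(10 + (c + n))*(n + (n + 7))/2 = -(10 + c + n)*(n + (7 + n))/2 = -(10 + c + n)*(7 + 2*n)/2 = -(7 + 2*n)*(10 + c + n)/2)
E(U, N)**2 = (-35 - 27/2*(-14) - 7/2*31/3 - 1*(-14)*(31/3 - 14))**2 = (-35 + 189 - 217/6 - 1*(-14)*(-11/3))**2 = (-35 + 189 - 217/6 - 154/3)**2 = (133/2)**2 = 17689/4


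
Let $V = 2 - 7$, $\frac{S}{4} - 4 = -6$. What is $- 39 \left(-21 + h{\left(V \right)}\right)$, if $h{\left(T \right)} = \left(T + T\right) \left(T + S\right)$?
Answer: $-4251$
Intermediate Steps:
$S = -8$ ($S = 16 + 4 \left(-6\right) = 16 - 24 = -8$)
$V = -5$ ($V = 2 - 7 = -5$)
$h{\left(T \right)} = 2 T \left(-8 + T\right)$ ($h{\left(T \right)} = \left(T + T\right) \left(T - 8\right) = 2 T \left(-8 + T\right)$)
$- 39 \left(-21 + h{\left(V \right)}\right) = - 39 \left(-21 + 2 \left(-5\right) \left(-8 - 5\right)\right) = - 39 \left(-21 + 2 \left(-5\right) \left(-13\right)\right) = - 39 \left(-21 + 130\right) = \left(-39\right) 109 = -4251$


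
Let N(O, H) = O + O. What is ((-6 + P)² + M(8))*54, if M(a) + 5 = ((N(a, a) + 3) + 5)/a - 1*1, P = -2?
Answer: 3294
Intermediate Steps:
N(O, H) = 2*O
M(a) = -6 + (8 + 2*a)/a (M(a) = -5 + (((2*a + 3) + 5)/a - 1*1) = -5 + (((3 + 2*a) + 5)/a - 1) = -5 + ((8 + 2*a)/a - 1) = -5 + (-1 + (8 + 2*a)/a) = -6 + (8 + 2*a)/a)
((-6 + P)² + M(8))*54 = ((-6 - 2)² + (-4 + 8/8))*54 = ((-8)² + (-4 + 8*(⅛)))*54 = (64 + (-4 + 1))*54 = (64 - 3)*54 = 61*54 = 3294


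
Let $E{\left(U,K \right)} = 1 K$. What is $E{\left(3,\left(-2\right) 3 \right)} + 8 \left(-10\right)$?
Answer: $-86$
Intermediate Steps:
$E{\left(U,K \right)} = K$
$E{\left(3,\left(-2\right) 3 \right)} + 8 \left(-10\right) = \left(-2\right) 3 + 8 \left(-10\right) = -6 - 80 = -86$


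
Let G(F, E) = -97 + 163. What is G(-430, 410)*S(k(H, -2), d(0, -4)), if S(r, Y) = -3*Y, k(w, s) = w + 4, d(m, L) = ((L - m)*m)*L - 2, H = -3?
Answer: 396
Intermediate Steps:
G(F, E) = 66
d(m, L) = -2 + L*m*(L - m) (d(m, L) = (m*(L - m))*L - 2 = L*m*(L - m) - 2 = -2 + L*m*(L - m))
k(w, s) = 4 + w
G(-430, 410)*S(k(H, -2), d(0, -4)) = 66*(-3*(-2 + 0*(-4)**2 - 1*(-4)*0**2)) = 66*(-3*(-2 + 0*16 - 1*(-4)*0)) = 66*(-3*(-2 + 0 + 0)) = 66*(-3*(-2)) = 66*6 = 396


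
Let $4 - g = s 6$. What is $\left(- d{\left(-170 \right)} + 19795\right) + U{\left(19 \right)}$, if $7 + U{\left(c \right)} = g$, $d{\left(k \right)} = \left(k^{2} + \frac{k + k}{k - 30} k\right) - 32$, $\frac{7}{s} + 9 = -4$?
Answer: $- \frac{114189}{13} \approx -8783.8$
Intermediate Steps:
$s = - \frac{7}{13}$ ($s = \frac{7}{-9 - 4} = \frac{7}{-13} = 7 \left(- \frac{1}{13}\right) = - \frac{7}{13} \approx -0.53846$)
$d{\left(k \right)} = -32 + k^{2} + \frac{2 k^{2}}{-30 + k}$ ($d{\left(k \right)} = \left(k^{2} + \frac{2 k}{-30 + k} k\right) - 32 = \left(k^{2} + \frac{2 k^{2}}{-30 + k}\right) - 32 = -32 + k^{2} + \frac{2 k^{2}}{-30 + k}$)
$g = \frac{94}{13}$ ($g = 4 - \left(- \frac{7}{13}\right) 6 = 4 - - \frac{42}{13} = 4 + \frac{42}{13} = \frac{94}{13} \approx 7.2308$)
$U{\left(c \right)} = \frac{3}{13}$ ($U{\left(c \right)} = -7 + \frac{94}{13} = \frac{3}{13}$)
$\left(- d{\left(-170 \right)} + 19795\right) + U{\left(19 \right)} = \left(- \frac{960 + \left(-170\right)^{3} - -5440 - 28 \left(-170\right)^{2}}{-30 - 170} + 19795\right) + \frac{3}{13} = \left(- \frac{960 - 4913000 + 5440 - 809200}{-200} + 19795\right) + \frac{3}{13} = \left(- \frac{\left(-1\right) \left(960 - 4913000 + 5440 - 809200\right)}{200} + 19795\right) + \frac{3}{13} = \left(- \frac{\left(-1\right) \left(-5715800\right)}{200} + 19795\right) + \frac{3}{13} = \left(\left(-1\right) 28579 + 19795\right) + \frac{3}{13} = \left(-28579 + 19795\right) + \frac{3}{13} = -8784 + \frac{3}{13} = - \frac{114189}{13}$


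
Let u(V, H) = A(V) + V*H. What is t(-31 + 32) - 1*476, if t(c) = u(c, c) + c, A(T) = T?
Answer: -473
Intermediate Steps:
u(V, H) = V + H*V (u(V, H) = V + V*H = V + H*V)
t(c) = c + c*(1 + c) (t(c) = c*(1 + c) + c = c + c*(1 + c))
t(-31 + 32) - 1*476 = (-31 + 32)*(2 + (-31 + 32)) - 1*476 = 1*(2 + 1) - 476 = 1*3 - 476 = 3 - 476 = -473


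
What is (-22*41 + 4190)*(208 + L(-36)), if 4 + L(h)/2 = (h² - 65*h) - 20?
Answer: 24436416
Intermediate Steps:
L(h) = -48 - 130*h + 2*h² (L(h) = -8 + 2*((h² - 65*h) - 20) = -8 + 2*(-20 + h² - 65*h) = -8 + (-40 - 130*h + 2*h²) = -48 - 130*h + 2*h²)
(-22*41 + 4190)*(208 + L(-36)) = (-22*41 + 4190)*(208 + (-48 - 130*(-36) + 2*(-36)²)) = (-902 + 4190)*(208 + (-48 + 4680 + 2*1296)) = 3288*(208 + (-48 + 4680 + 2592)) = 3288*(208 + 7224) = 3288*7432 = 24436416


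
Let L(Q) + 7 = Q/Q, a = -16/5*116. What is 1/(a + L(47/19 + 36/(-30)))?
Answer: -5/1886 ≈ -0.0026511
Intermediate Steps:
a = -1856/5 (a = -16*⅕*116 = -16/5*116 = -1856/5 ≈ -371.20)
L(Q) = -6 (L(Q) = -7 + Q/Q = -7 + 1 = -6)
1/(a + L(47/19 + 36/(-30))) = 1/(-1856/5 - 6) = 1/(-1886/5) = -5/1886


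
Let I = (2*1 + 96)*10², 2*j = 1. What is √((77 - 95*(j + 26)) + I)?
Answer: √29438/2 ≈ 85.787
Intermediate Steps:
j = ½ (j = (½)*1 = ½ ≈ 0.50000)
I = 9800 (I = (2 + 96)*100 = 98*100 = 9800)
√((77 - 95*(j + 26)) + I) = √((77 - 95*(½ + 26)) + 9800) = √((77 - 95*53/2) + 9800) = √((77 - 5035/2) + 9800) = √(-4881/2 + 9800) = √(14719/2) = √29438/2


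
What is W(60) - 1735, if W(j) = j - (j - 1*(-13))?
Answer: -1748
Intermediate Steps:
W(j) = -13 (W(j) = j - (j + 13) = j - (13 + j) = j + (-13 - j) = -13)
W(60) - 1735 = -13 - 1735 = -1748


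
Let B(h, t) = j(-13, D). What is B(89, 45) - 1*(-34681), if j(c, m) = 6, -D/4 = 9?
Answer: 34687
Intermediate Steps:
D = -36 (D = -4*9 = -36)
B(h, t) = 6
B(89, 45) - 1*(-34681) = 6 - 1*(-34681) = 6 + 34681 = 34687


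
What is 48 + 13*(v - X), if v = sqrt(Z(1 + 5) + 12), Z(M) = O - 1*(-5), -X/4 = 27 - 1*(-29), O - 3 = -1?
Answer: 2960 + 13*sqrt(19) ≈ 3016.7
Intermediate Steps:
O = 2 (O = 3 - 1 = 2)
X = -224 (X = -4*(27 - 1*(-29)) = -4*(27 + 29) = -4*56 = -224)
Z(M) = 7 (Z(M) = 2 - 1*(-5) = 2 + 5 = 7)
v = sqrt(19) (v = sqrt(7 + 12) = sqrt(19) ≈ 4.3589)
48 + 13*(v - X) = 48 + 13*(sqrt(19) - 1*(-224)) = 48 + 13*(sqrt(19) + 224) = 48 + 13*(224 + sqrt(19)) = 48 + (2912 + 13*sqrt(19)) = 2960 + 13*sqrt(19)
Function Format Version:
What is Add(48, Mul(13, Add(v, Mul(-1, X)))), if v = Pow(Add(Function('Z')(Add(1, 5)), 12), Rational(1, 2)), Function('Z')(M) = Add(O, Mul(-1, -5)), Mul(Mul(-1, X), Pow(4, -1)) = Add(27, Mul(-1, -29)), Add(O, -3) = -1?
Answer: Add(2960, Mul(13, Pow(19, Rational(1, 2)))) ≈ 3016.7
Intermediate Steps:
O = 2 (O = Add(3, -1) = 2)
X = -224 (X = Mul(-4, Add(27, Mul(-1, -29))) = Mul(-4, Add(27, 29)) = Mul(-4, 56) = -224)
Function('Z')(M) = 7 (Function('Z')(M) = Add(2, Mul(-1, -5)) = Add(2, 5) = 7)
v = Pow(19, Rational(1, 2)) (v = Pow(Add(7, 12), Rational(1, 2)) = Pow(19, Rational(1, 2)) ≈ 4.3589)
Add(48, Mul(13, Add(v, Mul(-1, X)))) = Add(48, Mul(13, Add(Pow(19, Rational(1, 2)), Mul(-1, -224)))) = Add(48, Mul(13, Add(Pow(19, Rational(1, 2)), 224))) = Add(48, Mul(13, Add(224, Pow(19, Rational(1, 2))))) = Add(48, Add(2912, Mul(13, Pow(19, Rational(1, 2))))) = Add(2960, Mul(13, Pow(19, Rational(1, 2))))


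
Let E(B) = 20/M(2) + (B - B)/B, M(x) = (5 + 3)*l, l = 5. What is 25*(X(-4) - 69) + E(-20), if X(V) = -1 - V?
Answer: -3299/2 ≈ -1649.5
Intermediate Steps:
M(x) = 40 (M(x) = (5 + 3)*5 = 8*5 = 40)
E(B) = 1/2 (E(B) = 20/40 + (B - B)/B = 20*(1/40) + 0/B = 1/2 + 0 = 1/2)
25*(X(-4) - 69) + E(-20) = 25*((-1 - 1*(-4)) - 69) + 1/2 = 25*((-1 + 4) - 69) + 1/2 = 25*(3 - 69) + 1/2 = 25*(-66) + 1/2 = -1650 + 1/2 = -3299/2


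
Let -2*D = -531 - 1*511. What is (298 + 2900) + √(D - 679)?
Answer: 3198 + I*√158 ≈ 3198.0 + 12.57*I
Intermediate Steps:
D = 521 (D = -(-531 - 1*511)/2 = -(-531 - 511)/2 = -½*(-1042) = 521)
(298 + 2900) + √(D - 679) = (298 + 2900) + √(521 - 679) = 3198 + √(-158) = 3198 + I*√158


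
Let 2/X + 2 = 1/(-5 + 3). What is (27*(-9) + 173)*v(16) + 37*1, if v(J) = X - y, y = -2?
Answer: -47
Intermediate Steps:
X = -⅘ (X = 2/(-2 + 1/(-5 + 3)) = 2/(-2 + 1/(-2)) = 2/(-2 - ½) = 2/(-5/2) = 2*(-⅖) = -⅘ ≈ -0.80000)
v(J) = 6/5 (v(J) = -⅘ - 1*(-2) = -⅘ + 2 = 6/5)
(27*(-9) + 173)*v(16) + 37*1 = (27*(-9) + 173)*(6/5) + 37*1 = (-243 + 173)*(6/5) + 37 = -70*6/5 + 37 = -84 + 37 = -47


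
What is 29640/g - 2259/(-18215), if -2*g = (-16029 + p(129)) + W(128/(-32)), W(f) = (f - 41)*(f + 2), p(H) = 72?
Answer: 371876251/96339135 ≈ 3.8601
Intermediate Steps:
W(f) = (-41 + f)*(2 + f)
g = 15867/2 (g = -((-16029 + 72) + (-82 + (128/(-32))² - 4992/(-32)))/2 = -(-15957 + (-82 + (128*(-1/32))² - 4992*(-1)/32))/2 = -(-15957 + (-82 + (-4)² - 39*(-4)))/2 = -(-15957 + (-82 + 16 + 156))/2 = -(-15957 + 90)/2 = -½*(-15867) = 15867/2 ≈ 7933.5)
29640/g - 2259/(-18215) = 29640/(15867/2) - 2259/(-18215) = 29640*(2/15867) - 2259*(-1/18215) = 19760/5289 + 2259/18215 = 371876251/96339135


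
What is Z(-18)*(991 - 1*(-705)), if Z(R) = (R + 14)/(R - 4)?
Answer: 3392/11 ≈ 308.36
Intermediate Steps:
Z(R) = (14 + R)/(-4 + R)
Z(-18)*(991 - 1*(-705)) = ((14 - 18)/(-4 - 18))*(991 - 1*(-705)) = (-4/(-22))*(991 + 705) = -1/22*(-4)*1696 = (2/11)*1696 = 3392/11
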